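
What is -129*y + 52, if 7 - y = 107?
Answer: 12952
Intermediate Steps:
y = -100 (y = 7 - 1*107 = 7 - 107 = -100)
-129*y + 52 = -129*(-100) + 52 = 12900 + 52 = 12952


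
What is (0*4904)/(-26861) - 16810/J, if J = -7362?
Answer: 8405/3681 ≈ 2.2833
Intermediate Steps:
(0*4904)/(-26861) - 16810/J = (0*4904)/(-26861) - 16810/(-7362) = 0*(-1/26861) - 16810*(-1/7362) = 0 + 8405/3681 = 8405/3681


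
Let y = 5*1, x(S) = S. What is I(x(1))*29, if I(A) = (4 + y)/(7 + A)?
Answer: 261/8 ≈ 32.625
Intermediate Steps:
y = 5
I(A) = 9/(7 + A) (I(A) = (4 + 5)/(7 + A) = 9/(7 + A))
I(x(1))*29 = (9/(7 + 1))*29 = (9/8)*29 = 261/8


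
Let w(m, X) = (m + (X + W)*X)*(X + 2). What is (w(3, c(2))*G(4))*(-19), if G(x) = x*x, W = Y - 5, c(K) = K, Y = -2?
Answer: 8512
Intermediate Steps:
W = -7 (W = -2 - 5 = -7)
G(x) = x²
w(m, X) = (2 + X)*(m + X*(-7 + X)) (w(m, X) = (m + (X - 7)*X)*(X + 2) = (m + (-7 + X)*X)*(2 + X) = (m + X*(-7 + X))*(2 + X) = (2 + X)*(m + X*(-7 + X)))
(w(3, c(2))*G(4))*(-19) = ((2³ - 14*2 - 5*2² + 2*3 + 2*3)*4²)*(-19) = ((8 - 28 - 5*4 + 6 + 6)*16)*(-19) = ((8 - 28 - 20 + 6 + 6)*16)*(-19) = -28*16*(-19) = -448*(-19) = 8512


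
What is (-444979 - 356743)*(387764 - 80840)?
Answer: -246067723128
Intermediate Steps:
(-444979 - 356743)*(387764 - 80840) = -801722*306924 = -246067723128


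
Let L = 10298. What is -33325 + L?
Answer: -23027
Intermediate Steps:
-33325 + L = -33325 + 10298 = -23027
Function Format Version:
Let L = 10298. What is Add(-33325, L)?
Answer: -23027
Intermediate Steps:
Add(-33325, L) = Add(-33325, 10298) = -23027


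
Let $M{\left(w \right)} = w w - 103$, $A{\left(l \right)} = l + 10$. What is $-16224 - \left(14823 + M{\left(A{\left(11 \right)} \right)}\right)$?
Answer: $-31385$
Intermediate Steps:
$A{\left(l \right)} = 10 + l$
$M{\left(w \right)} = -103 + w^{2}$ ($M{\left(w \right)} = w^{2} - 103 = -103 + w^{2}$)
$-16224 - \left(14823 + M{\left(A{\left(11 \right)} \right)}\right) = -16224 - \left(14823 - \left(103 - \left(10 + 11\right)^{2}\right)\right) = -16224 - \left(14823 - \left(103 - 21^{2}\right)\right) = -16224 - \left(14823 + \left(-103 + 441\right)\right) = -16224 - \left(14823 + 338\right) = -16224 - 15161 = -31385$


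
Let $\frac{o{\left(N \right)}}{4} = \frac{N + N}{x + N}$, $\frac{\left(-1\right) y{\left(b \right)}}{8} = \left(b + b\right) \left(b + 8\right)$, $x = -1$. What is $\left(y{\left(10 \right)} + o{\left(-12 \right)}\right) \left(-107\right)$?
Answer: $\frac{3995808}{13} \approx 3.0737 \cdot 10^{5}$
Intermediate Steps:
$y{\left(b \right)} = - 16 b \left(8 + b\right)$ ($y{\left(b \right)} = - 8 \left(b + b\right) \left(b + 8\right) = - 8 \cdot 2 b \left(8 + b\right) = - 16 b \left(8 + b\right)$)
$o{\left(N \right)} = \frac{8 N}{-1 + N}$ ($o{\left(N \right)} = 4 \frac{N + N}{-1 + N} = 4 \frac{2 N}{-1 + N} = \frac{8 N}{-1 + N}$)
$\left(y{\left(10 \right)} + o{\left(-12 \right)}\right) \left(-107\right) = \left(\left(-16\right) 10 \left(8 + 10\right) + 8 \left(-12\right) \frac{1}{-1 - 12}\right) \left(-107\right) = \left(\left(-16\right) 10 \cdot 18 + 8 \left(-12\right) \frac{1}{-13}\right) \left(-107\right) = \left(-2880 + 8 \left(-12\right) \left(- \frac{1}{13}\right)\right) \left(-107\right) = \left(-2880 + \frac{96}{13}\right) \left(-107\right) = \left(- \frac{37344}{13}\right) \left(-107\right) = \frac{3995808}{13}$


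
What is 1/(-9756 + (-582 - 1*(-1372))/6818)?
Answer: -3409/33257809 ≈ -0.00010250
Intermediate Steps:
1/(-9756 + (-582 - 1*(-1372))/6818) = 1/(-9756 + (-582 + 1372)*(1/6818)) = 1/(-9756 + 790*(1/6818)) = 1/(-9756 + 395/3409) = 1/(-33257809/3409) = -3409/33257809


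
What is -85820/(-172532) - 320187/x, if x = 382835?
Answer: -5596900946/16512822055 ≈ -0.33894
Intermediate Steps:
-85820/(-172532) - 320187/x = -85820/(-172532) - 320187/382835 = -85820*(-1/172532) - 320187*1/382835 = 21455/43133 - 320187/382835 = -5596900946/16512822055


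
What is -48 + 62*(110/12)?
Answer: 1561/3 ≈ 520.33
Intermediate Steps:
-48 + 62*(110/12) = -48 + 62*(110*(1/12)) = -48 + 62*(55/6) = -48 + 1705/3 = 1561/3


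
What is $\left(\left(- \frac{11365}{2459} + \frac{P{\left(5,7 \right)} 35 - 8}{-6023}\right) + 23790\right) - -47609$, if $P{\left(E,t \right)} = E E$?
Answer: $\frac{1057388375895}{14810557} \approx 71394.0$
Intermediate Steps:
$P{\left(E,t \right)} = E^{2}$
$\left(\left(- \frac{11365}{2459} + \frac{P{\left(5,7 \right)} 35 - 8}{-6023}\right) + 23790\right) - -47609 = \left(\left(- \frac{11365}{2459} + \frac{5^{2} \cdot 35 - 8}{-6023}\right) + 23790\right) - -47609 = \left(\left(\left(-11365\right) \frac{1}{2459} + \left(25 \cdot 35 - 8\right) \left(- \frac{1}{6023}\right)\right) + 23790\right) + 47609 = \left(\left(- \frac{11365}{2459} + \left(875 - 8\right) \left(- \frac{1}{6023}\right)\right) + 23790\right) + 47609 = \left(\left(- \frac{11365}{2459} + 867 \left(- \frac{1}{6023}\right)\right) + 23790\right) + 47609 = \left(\left(- \frac{11365}{2459} - \frac{867}{6023}\right) + 23790\right) + 47609 = \left(- \frac{70583348}{14810557} + 23790\right) + 47609 = \frac{352272567682}{14810557} + 47609 = \frac{1057388375895}{14810557}$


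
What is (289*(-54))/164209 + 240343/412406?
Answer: 33030475651/67720776854 ≈ 0.48775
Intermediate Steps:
(289*(-54))/164209 + 240343/412406 = -15606*1/164209 + 240343*(1/412406) = -15606/164209 + 240343/412406 = 33030475651/67720776854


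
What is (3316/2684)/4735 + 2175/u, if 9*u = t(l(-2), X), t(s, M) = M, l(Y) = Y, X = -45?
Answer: -1382074646/3177185 ≈ -435.00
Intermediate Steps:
u = -5 (u = (⅑)*(-45) = -5)
(3316/2684)/4735 + 2175/u = (3316/2684)/4735 + 2175/(-5) = (3316*(1/2684))*(1/4735) + 2175*(-⅕) = (829/671)*(1/4735) - 435 = 829/3177185 - 435 = -1382074646/3177185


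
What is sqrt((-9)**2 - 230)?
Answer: I*sqrt(149) ≈ 12.207*I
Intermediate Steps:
sqrt((-9)**2 - 230) = sqrt(81 - 230) = sqrt(-149) = I*sqrt(149)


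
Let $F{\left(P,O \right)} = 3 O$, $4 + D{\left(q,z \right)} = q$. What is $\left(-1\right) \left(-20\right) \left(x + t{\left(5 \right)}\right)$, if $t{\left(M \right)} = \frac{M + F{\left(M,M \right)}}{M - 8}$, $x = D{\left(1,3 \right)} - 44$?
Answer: $- \frac{3220}{3} \approx -1073.3$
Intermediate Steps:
$D{\left(q,z \right)} = -4 + q$
$x = -47$ ($x = \left(-4 + 1\right) - 44 = -3 - 44 = -47$)
$t{\left(M \right)} = \frac{4 M}{-8 + M}$ ($t{\left(M \right)} = \frac{M + 3 M}{M - 8} = \frac{4 M}{-8 + M}$)
$\left(-1\right) \left(-20\right) \left(x + t{\left(5 \right)}\right) = \left(-1\right) \left(-20\right) \left(-47 + 4 \cdot 5 \frac{1}{-8 + 5}\right) = 20 \left(-47 + 4 \cdot 5 \frac{1}{-3}\right) = 20 \left(-47 + 4 \cdot 5 \left(- \frac{1}{3}\right)\right) = 20 \left(-47 - \frac{20}{3}\right) = 20 \left(- \frac{161}{3}\right) = - \frac{3220}{3}$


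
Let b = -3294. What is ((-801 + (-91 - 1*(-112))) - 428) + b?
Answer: -4502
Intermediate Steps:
((-801 + (-91 - 1*(-112))) - 428) + b = ((-801 + (-91 - 1*(-112))) - 428) - 3294 = ((-801 + (-91 + 112)) - 428) - 3294 = ((-801 + 21) - 428) - 3294 = (-780 - 428) - 3294 = -1208 - 3294 = -4502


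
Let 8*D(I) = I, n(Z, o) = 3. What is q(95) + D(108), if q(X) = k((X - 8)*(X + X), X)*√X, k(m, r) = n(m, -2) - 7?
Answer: 27/2 - 4*√95 ≈ -25.487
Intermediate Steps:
D(I) = I/8
k(m, r) = -4 (k(m, r) = 3 - 7 = -4)
q(X) = -4*√X
q(95) + D(108) = -4*√95 + (⅛)*108 = -4*√95 + 27/2 = 27/2 - 4*√95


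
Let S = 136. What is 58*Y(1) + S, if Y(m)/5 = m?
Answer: 426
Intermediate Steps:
Y(m) = 5*m
58*Y(1) + S = 58*(5*1) + 136 = 58*5 + 136 = 290 + 136 = 426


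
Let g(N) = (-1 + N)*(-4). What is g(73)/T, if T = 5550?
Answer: -48/925 ≈ -0.051892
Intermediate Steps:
g(N) = 4 - 4*N
g(73)/T = (4 - 4*73)/5550 = (4 - 292)*(1/5550) = -288*1/5550 = -48/925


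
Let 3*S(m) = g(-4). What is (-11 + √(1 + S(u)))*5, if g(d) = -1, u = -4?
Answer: -55 + 5*√6/3 ≈ -50.918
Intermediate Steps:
S(m) = -⅓ (S(m) = (⅓)*(-1) = -⅓)
(-11 + √(1 + S(u)))*5 = (-11 + √(1 - ⅓))*5 = (-11 + √(⅔))*5 = (-11 + √6/3)*5 = -55 + 5*√6/3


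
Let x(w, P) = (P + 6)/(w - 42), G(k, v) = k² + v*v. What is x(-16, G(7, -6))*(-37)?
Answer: 3367/58 ≈ 58.052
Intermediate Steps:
G(k, v) = k² + v²
x(w, P) = (6 + P)/(-42 + w)
x(-16, G(7, -6))*(-37) = ((6 + (7² + (-6)²))/(-42 - 16))*(-37) = ((6 + (49 + 36))/(-58))*(-37) = -(6 + 85)/58*(-37) = -1/58*91*(-37) = -91/58*(-37) = 3367/58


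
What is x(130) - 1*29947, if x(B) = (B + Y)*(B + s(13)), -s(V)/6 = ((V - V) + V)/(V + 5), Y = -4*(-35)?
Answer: 3983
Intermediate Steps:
Y = 140
s(V) = -6*V/(5 + V) (s(V) = -6*((V - V) + V)/(V + 5) = -6*(0 + V)/(5 + V) = -6*V/(5 + V))
x(B) = (140 + B)*(-13/3 + B) (x(B) = (B + 140)*(B - 6*13/(5 + 13)) = (140 + B)*(B - 6*13/18) = (140 + B)*(B - 6*13*1/18) = (140 + B)*(B - 13/3) = (140 + B)*(-13/3 + B))
x(130) - 1*29947 = (-1820/3 + 130² + (407/3)*130) - 1*29947 = (-1820/3 + 16900 + 52910/3) - 29947 = 33930 - 29947 = 3983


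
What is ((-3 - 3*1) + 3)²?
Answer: 9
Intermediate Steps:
((-3 - 3*1) + 3)² = ((-3 - 3) + 3)² = (-6 + 3)² = (-3)² = 9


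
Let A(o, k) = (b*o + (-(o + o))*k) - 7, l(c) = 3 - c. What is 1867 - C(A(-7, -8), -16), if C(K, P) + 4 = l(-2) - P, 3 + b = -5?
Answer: 1850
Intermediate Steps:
b = -8 (b = -3 - 5 = -8)
A(o, k) = -7 - 8*o - 2*k*o (A(o, k) = (-8*o + (-(o + o))*k) - 7 = (-8*o + (-2*o)*k) - 7 = (-8*o - 2*k*o) - 7 = -7 - 8*o - 2*k*o)
C(K, P) = 1 - P (C(K, P) = -4 + ((3 - 1*(-2)) - P) = -4 + ((3 + 2) - P) = -4 + (5 - P) = 1 - P)
1867 - C(A(-7, -8), -16) = 1867 - (1 - 1*(-16)) = 1867 - (1 + 16) = 1867 - 1*17 = 1867 - 17 = 1850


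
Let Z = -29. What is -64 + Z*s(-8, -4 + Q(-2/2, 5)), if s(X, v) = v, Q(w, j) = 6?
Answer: -122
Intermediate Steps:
-64 + Z*s(-8, -4 + Q(-2/2, 5)) = -64 - 29*(-4 + 6) = -64 - 29*2 = -64 - 58 = -122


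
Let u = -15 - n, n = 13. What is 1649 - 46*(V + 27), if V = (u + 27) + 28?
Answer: -835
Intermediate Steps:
u = -28 (u = -15 - 1*13 = -15 - 13 = -28)
V = 27 (V = (-28 + 27) + 28 = -1 + 28 = 27)
1649 - 46*(V + 27) = 1649 - 46*(27 + 27) = 1649 - 46*54 = 1649 - 1*2484 = 1649 - 2484 = -835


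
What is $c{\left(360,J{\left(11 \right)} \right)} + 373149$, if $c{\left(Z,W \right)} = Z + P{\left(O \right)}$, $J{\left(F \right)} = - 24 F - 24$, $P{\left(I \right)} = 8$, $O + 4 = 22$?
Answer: $373517$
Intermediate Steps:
$O = 18$ ($O = -4 + 22 = 18$)
$J{\left(F \right)} = -24 - 24 F$
$c{\left(Z,W \right)} = 8 + Z$ ($c{\left(Z,W \right)} = Z + 8 = 8 + Z$)
$c{\left(360,J{\left(11 \right)} \right)} + 373149 = \left(8 + 360\right) + 373149 = 368 + 373149 = 373517$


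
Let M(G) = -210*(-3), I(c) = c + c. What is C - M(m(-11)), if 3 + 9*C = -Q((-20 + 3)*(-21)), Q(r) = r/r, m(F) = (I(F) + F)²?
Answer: -5674/9 ≈ -630.44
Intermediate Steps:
I(c) = 2*c
m(F) = 9*F² (m(F) = (2*F + F)² = (3*F)² = 9*F²)
M(G) = 630
Q(r) = 1
C = -4/9 (C = -⅓ + (-1*1)/9 = -⅓ + (⅑)*(-1) = -⅓ - ⅑ = -4/9 ≈ -0.44444)
C - M(m(-11)) = -4/9 - 1*630 = -4/9 - 630 = -5674/9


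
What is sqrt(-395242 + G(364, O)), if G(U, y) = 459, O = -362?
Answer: I*sqrt(394783) ≈ 628.32*I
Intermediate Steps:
sqrt(-395242 + G(364, O)) = sqrt(-395242 + 459) = sqrt(-394783) = I*sqrt(394783)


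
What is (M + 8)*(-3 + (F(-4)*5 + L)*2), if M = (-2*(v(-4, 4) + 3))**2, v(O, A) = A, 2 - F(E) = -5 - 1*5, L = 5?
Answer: 25908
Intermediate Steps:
F(E) = 12 (F(E) = 2 - (-5 - 1*5) = 2 - (-5 - 5) = 2 - 1*(-10) = 2 + 10 = 12)
M = 196 (M = (-2*(4 + 3))**2 = (-2*7)**2 = (-14)**2 = 196)
(M + 8)*(-3 + (F(-4)*5 + L)*2) = (196 + 8)*(-3 + (12*5 + 5)*2) = 204*(-3 + (60 + 5)*2) = 204*(-3 + 65*2) = 204*(-3 + 130) = 204*127 = 25908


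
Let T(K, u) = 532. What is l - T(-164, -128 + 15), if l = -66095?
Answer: -66627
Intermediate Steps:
l - T(-164, -128 + 15) = -66095 - 1*532 = -66095 - 532 = -66627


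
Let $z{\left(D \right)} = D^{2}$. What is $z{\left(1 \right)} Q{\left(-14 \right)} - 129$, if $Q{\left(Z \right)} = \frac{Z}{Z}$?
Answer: $-128$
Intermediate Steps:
$Q{\left(Z \right)} = 1$
$z{\left(1 \right)} Q{\left(-14 \right)} - 129 = 1^{2} \cdot 1 - 129 = 1 \cdot 1 - 129 = 1 - 129 = -128$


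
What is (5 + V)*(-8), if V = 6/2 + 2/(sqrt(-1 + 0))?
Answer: -64 + 16*I ≈ -64.0 + 16.0*I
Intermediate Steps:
V = 3 - 2*I (V = 6*(1/2) + 2/(sqrt(-1)) = 3 + 2/I = 3 + 2*(-I) = 3 - 2*I ≈ 3.0 - 2.0*I)
(5 + V)*(-8) = (5 + (3 - 2*I))*(-8) = (8 - 2*I)*(-8) = -64 + 16*I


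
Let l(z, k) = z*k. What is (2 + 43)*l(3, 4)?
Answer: 540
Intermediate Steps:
l(z, k) = k*z
(2 + 43)*l(3, 4) = (2 + 43)*(4*3) = 45*12 = 540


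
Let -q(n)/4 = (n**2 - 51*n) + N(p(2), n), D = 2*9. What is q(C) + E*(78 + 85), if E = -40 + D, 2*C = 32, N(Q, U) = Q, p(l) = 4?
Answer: -1362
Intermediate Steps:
D = 18
C = 16 (C = (1/2)*32 = 16)
E = -22 (E = -40 + 18 = -22)
q(n) = -16 - 4*n**2 + 204*n (q(n) = -4*((n**2 - 51*n) + 4) = -4*(4 + n**2 - 51*n) = -16 - 4*n**2 + 204*n)
q(C) + E*(78 + 85) = (-16 - 4*16**2 + 204*16) - 22*(78 + 85) = (-16 - 4*256 + 3264) - 22*163 = (-16 - 1024 + 3264) - 3586 = 2224 - 3586 = -1362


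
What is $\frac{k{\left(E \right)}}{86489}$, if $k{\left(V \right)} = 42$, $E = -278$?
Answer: $\frac{42}{86489} \approx 0.00048561$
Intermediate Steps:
$\frac{k{\left(E \right)}}{86489} = \frac{42}{86489}$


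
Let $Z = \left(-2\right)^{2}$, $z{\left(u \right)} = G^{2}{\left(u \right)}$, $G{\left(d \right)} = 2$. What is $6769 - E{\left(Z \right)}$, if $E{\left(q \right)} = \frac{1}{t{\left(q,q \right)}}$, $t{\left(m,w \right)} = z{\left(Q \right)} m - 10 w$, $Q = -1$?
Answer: $\frac{162457}{24} \approx 6769.0$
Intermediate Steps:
$z{\left(u \right)} = 4$ ($z{\left(u \right)} = 2^{2} = 4$)
$Z = 4$
$t{\left(m,w \right)} = - 10 w + 4 m$ ($t{\left(m,w \right)} = 4 m - 10 w = - 10 w + 4 m$)
$E{\left(q \right)} = - \frac{1}{6 q}$ ($E{\left(q \right)} = \frac{1}{- 10 q + 4 q} = \frac{1}{\left(-6\right) q} = - \frac{1}{6 q}$)
$6769 - E{\left(Z \right)} = 6769 - - \frac{1}{6 \cdot 4} = 6769 - \left(- \frac{1}{6}\right) \frac{1}{4} = 6769 - - \frac{1}{24} = 6769 + \frac{1}{24} = \frac{162457}{24}$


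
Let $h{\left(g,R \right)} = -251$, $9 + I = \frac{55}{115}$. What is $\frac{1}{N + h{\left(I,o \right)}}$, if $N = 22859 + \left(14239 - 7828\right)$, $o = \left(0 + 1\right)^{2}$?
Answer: $\frac{1}{29019} \approx 3.446 \cdot 10^{-5}$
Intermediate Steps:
$o = 1$ ($o = 1^{2} = 1$)
$N = 29270$ ($N = 22859 + 6411 = 29270$)
$I = - \frac{196}{23}$ ($I = -9 + \frac{55}{115} = -9 + 55 \cdot \frac{1}{115} = -9 + \frac{11}{23} = - \frac{196}{23} \approx -8.5217$)
$\frac{1}{N + h{\left(I,o \right)}} = \frac{1}{29270 - 251} = \frac{1}{29019}$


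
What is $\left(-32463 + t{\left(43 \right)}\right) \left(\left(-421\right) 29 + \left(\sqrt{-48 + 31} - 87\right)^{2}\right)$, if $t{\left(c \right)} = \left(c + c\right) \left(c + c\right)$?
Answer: $116737019 + 4361658 i \sqrt{17} \approx 1.1674 \cdot 10^{8} + 1.7984 \cdot 10^{7} i$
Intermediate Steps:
$t{\left(c \right)} = 4 c^{2}$ ($t{\left(c \right)} = 2 c 2 c = 4 c^{2}$)
$\left(-32463 + t{\left(43 \right)}\right) \left(\left(-421\right) 29 + \left(\sqrt{-48 + 31} - 87\right)^{2}\right) = \left(-32463 + 4 \cdot 43^{2}\right) \left(\left(-421\right) 29 + \left(\sqrt{-48 + 31} - 87\right)^{2}\right) = \left(-32463 + 4 \cdot 1849\right) \left(-12209 + \left(\sqrt{-17} - 87\right)^{2}\right) = \left(-32463 + 7396\right) \left(-12209 + \left(i \sqrt{17} - 87\right)^{2}\right) = - 25067 \left(-12209 + \left(-87 + i \sqrt{17}\right)^{2}\right) = 306043003 - 25067 \left(-87 + i \sqrt{17}\right)^{2}$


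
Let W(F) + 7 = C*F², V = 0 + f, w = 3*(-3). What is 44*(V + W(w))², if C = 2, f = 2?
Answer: 1084556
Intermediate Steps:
w = -9
V = 2 (V = 0 + 2 = 2)
W(F) = -7 + 2*F²
44*(V + W(w))² = 44*(2 + (-7 + 2*(-9)²))² = 44*(2 + (-7 + 2*81))² = 44*(2 + (-7 + 162))² = 44*(2 + 155)² = 44*157² = 44*24649 = 1084556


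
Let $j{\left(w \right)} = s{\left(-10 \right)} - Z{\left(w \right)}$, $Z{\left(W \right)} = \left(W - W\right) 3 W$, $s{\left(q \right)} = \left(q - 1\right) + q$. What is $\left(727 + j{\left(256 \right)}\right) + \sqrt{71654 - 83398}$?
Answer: $706 + 4 i \sqrt{734} \approx 706.0 + 108.37 i$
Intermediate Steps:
$s{\left(q \right)} = -1 + 2 q$ ($s{\left(q \right)} = \left(-1 + q\right) + q = -1 + 2 q$)
$Z{\left(W \right)} = 0$ ($Z{\left(W \right)} = 0 \cdot 3 W = 0 W = 0$)
$j{\left(w \right)} = -21$ ($j{\left(w \right)} = \left(-1 + 2 \left(-10\right)\right) - 0 = \left(-1 - 20\right) + 0 = -21 + 0 = -21$)
$\left(727 + j{\left(256 \right)}\right) + \sqrt{71654 - 83398} = \left(727 - 21\right) + \sqrt{71654 - 83398} = 706 + \sqrt{-11744} = 706 + 4 i \sqrt{734}$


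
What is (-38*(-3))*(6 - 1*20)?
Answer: -1596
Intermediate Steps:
(-38*(-3))*(6 - 1*20) = 114*(6 - 20) = 114*(-14) = -1596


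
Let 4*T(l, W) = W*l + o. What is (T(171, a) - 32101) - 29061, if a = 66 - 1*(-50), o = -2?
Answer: -112407/2 ≈ -56204.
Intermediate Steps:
a = 116 (a = 66 + 50 = 116)
T(l, W) = -½ + W*l/4 (T(l, W) = (W*l - 2)/4 = (-2 + W*l)/4 = -½ + W*l/4)
(T(171, a) - 32101) - 29061 = ((-½ + (¼)*116*171) - 32101) - 29061 = ((-½ + 4959) - 32101) - 29061 = (9917/2 - 32101) - 29061 = -54285/2 - 29061 = -112407/2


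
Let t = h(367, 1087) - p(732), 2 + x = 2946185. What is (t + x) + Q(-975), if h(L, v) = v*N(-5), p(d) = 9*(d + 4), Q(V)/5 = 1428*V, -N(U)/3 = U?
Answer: -4005636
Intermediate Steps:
x = 2946183 (x = -2 + 2946185 = 2946183)
N(U) = -3*U
Q(V) = 7140*V (Q(V) = 5*(1428*V) = 7140*V)
p(d) = 36 + 9*d (p(d) = 9*(4 + d) = 36 + 9*d)
h(L, v) = 15*v (h(L, v) = v*(-3*(-5)) = v*15 = 15*v)
t = 9681 (t = 15*1087 - (36 + 9*732) = 16305 - (36 + 6588) = 16305 - 1*6624 = 16305 - 6624 = 9681)
(t + x) + Q(-975) = (9681 + 2946183) + 7140*(-975) = 2955864 - 6961500 = -4005636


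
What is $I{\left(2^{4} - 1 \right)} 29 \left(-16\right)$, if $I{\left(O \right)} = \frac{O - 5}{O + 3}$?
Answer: $- \frac{2320}{9} \approx -257.78$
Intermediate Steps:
$I{\left(O \right)} = \frac{-5 + O}{3 + O}$
$I{\left(2^{4} - 1 \right)} 29 \left(-16\right) = \frac{-5 + \left(2^{4} - 1\right)}{3 + \left(2^{4} - 1\right)} 29 \left(-16\right) = \frac{-5 + \left(16 - 1\right)}{3 + \left(16 - 1\right)} 29 \left(-16\right) = \frac{-5 + 15}{3 + 15} \cdot 29 \left(-16\right) = \frac{1}{18} \cdot 10 \cdot 29 \left(-16\right) = \frac{5}{9} \cdot 29 \left(-16\right) = \frac{145}{9} \left(-16\right) = - \frac{2320}{9}$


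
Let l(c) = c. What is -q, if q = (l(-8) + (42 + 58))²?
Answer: -8464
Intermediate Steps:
q = 8464 (q = (-8 + (42 + 58))² = (-8 + 100)² = 92² = 8464)
-q = -1*8464 = -8464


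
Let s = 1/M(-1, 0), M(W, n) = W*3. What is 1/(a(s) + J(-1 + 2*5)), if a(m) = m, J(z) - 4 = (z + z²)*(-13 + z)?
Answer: -3/1069 ≈ -0.0028064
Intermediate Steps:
M(W, n) = 3*W
J(z) = 4 + (-13 + z)*(z + z²) (J(z) = 4 + (z + z²)*(-13 + z) = 4 + (-13 + z)*(z + z²))
s = -⅓ (s = 1/(3*(-1)) = 1/(-3) = -⅓ ≈ -0.33333)
1/(a(s) + J(-1 + 2*5)) = 1/(-⅓ + (4 + (-1 + 2*5)³ - 13*(-1 + 2*5) - 12*(-1 + 2*5)²)) = 1/(-⅓ + (4 + (-1 + 10)³ - 13*(-1 + 10) - 12*(-1 + 10)²)) = 1/(-⅓ + (4 + 9³ - 13*9 - 12*9²)) = 1/(-⅓ + (4 + 729 - 117 - 12*81)) = 1/(-⅓ + (4 + 729 - 117 - 972)) = 1/(-⅓ - 356) = 1/(-1069/3) = -3/1069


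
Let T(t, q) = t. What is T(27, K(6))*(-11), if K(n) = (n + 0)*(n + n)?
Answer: -297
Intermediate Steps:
K(n) = 2*n² (K(n) = n*(2*n) = 2*n²)
T(27, K(6))*(-11) = 27*(-11) = -297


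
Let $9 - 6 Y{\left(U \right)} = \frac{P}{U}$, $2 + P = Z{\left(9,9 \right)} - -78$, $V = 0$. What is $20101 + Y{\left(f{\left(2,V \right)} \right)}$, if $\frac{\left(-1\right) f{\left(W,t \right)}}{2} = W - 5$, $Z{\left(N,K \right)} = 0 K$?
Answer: $\frac{361807}{18} \approx 20100.0$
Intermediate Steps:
$Z{\left(N,K \right)} = 0$
$f{\left(W,t \right)} = 10 - 2 W$ ($f{\left(W,t \right)} = - 2 \left(W - 5\right) = - 2 \left(-5 + W\right) = 10 - 2 W$)
$P = 76$ ($P = -2 + \left(0 - -78\right) = -2 + \left(0 + 78\right) = -2 + 78 = 76$)
$Y{\left(U \right)} = \frac{3}{2} - \frac{38}{3 U}$ ($Y{\left(U \right)} = \frac{3}{2} - \frac{76 \frac{1}{U}}{6} = \frac{3}{2} - \frac{38}{3 U}$)
$20101 + Y{\left(f{\left(2,V \right)} \right)} = 20101 + \frac{-76 + 9 \left(10 - 4\right)}{6 \left(10 - 4\right)} = 20101 + \frac{-76 + 9 \cdot 6}{6 \cdot 6} = 20101 + \frac{1}{6} \cdot \frac{1}{6} \left(-76 + 54\right) = 20101 + \frac{1}{6} \cdot \frac{1}{6} \left(-22\right) = 20101 - \frac{11}{18} = \frac{361807}{18}$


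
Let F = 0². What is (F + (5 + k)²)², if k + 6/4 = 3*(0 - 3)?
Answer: 14641/16 ≈ 915.06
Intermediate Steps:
F = 0
k = -21/2 (k = -3/2 + 3*(0 - 3) = -3/2 + 3*(-3) = -3/2 - 9 = -21/2 ≈ -10.500)
(F + (5 + k)²)² = (0 + (5 - 21/2)²)² = (0 + (-11/2)²)² = (0 + 121/4)² = (121/4)² = 14641/16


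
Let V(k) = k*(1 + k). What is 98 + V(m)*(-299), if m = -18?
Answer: -91396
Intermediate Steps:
98 + V(m)*(-299) = 98 - 18*(1 - 18)*(-299) = 98 - 18*(-17)*(-299) = 98 + 306*(-299) = 98 - 91494 = -91396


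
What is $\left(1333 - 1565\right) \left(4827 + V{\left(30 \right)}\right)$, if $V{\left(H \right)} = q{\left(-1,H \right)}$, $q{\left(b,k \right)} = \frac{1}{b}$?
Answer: $-1119632$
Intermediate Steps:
$V{\left(H \right)} = -1$ ($V{\left(H \right)} = \frac{1}{-1} = -1$)
$\left(1333 - 1565\right) \left(4827 + V{\left(30 \right)}\right) = \left(1333 - 1565\right) \left(4827 - 1\right) = \left(-232\right) 4826 = -1119632$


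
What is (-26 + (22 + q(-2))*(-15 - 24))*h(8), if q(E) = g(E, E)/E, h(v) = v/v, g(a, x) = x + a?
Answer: -962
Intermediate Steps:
g(a, x) = a + x
h(v) = 1
q(E) = 2 (q(E) = (E + E)/E = (2*E)/E = 2)
(-26 + (22 + q(-2))*(-15 - 24))*h(8) = (-26 + (22 + 2)*(-15 - 24))*1 = (-26 + 24*(-39))*1 = (-26 - 936)*1 = -962*1 = -962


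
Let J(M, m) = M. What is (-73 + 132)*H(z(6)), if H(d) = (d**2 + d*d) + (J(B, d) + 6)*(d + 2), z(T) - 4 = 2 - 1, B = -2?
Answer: 4602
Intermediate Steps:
z(T) = 5 (z(T) = 4 + (2 - 1) = 4 + 1 = 5)
H(d) = 8 + 2*d**2 + 4*d (H(d) = (d**2 + d*d) + (-2 + 6)*(d + 2) = (d**2 + d**2) + 4*(2 + d) = 2*d**2 + (8 + 4*d) = 8 + 2*d**2 + 4*d)
(-73 + 132)*H(z(6)) = (-73 + 132)*(8 + 2*5**2 + 4*5) = 59*(8 + 2*25 + 20) = 59*(8 + 50 + 20) = 59*78 = 4602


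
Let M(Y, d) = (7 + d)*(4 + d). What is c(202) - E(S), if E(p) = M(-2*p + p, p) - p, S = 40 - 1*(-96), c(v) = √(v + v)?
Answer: -19884 + 2*√101 ≈ -19864.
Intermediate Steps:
c(v) = √2*√v (c(v) = √(2*v) = √2*√v)
M(Y, d) = (4 + d)*(7 + d)
S = 136 (S = 40 + 96 = 136)
E(p) = 28 + p² + 10*p (E(p) = (28 + p² + 11*p) - p = 28 + p² + 10*p)
c(202) - E(S) = √2*√202 - (28 + 136² + 10*136) = 2*√101 - (28 + 18496 + 1360) = 2*√101 - 1*19884 = 2*√101 - 19884 = -19884 + 2*√101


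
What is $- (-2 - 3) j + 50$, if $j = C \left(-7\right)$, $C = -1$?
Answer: $85$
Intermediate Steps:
$j = 7$ ($j = \left(-1\right) \left(-7\right) = 7$)
$- (-2 - 3) j + 50 = - (-2 - 3) 7 + 50 = \left(-1\right) \left(-5\right) 7 + 50 = 5 \cdot 7 + 50 = 35 + 50 = 85$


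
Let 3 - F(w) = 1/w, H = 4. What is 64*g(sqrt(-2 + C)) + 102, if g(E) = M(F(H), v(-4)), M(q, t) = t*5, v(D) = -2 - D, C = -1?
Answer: 742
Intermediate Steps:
F(w) = 3 - 1/w
M(q, t) = 5*t
g(E) = 10 (g(E) = 5*(-2 - 1*(-4)) = 5*(-2 + 4) = 5*2 = 10)
64*g(sqrt(-2 + C)) + 102 = 64*10 + 102 = 640 + 102 = 742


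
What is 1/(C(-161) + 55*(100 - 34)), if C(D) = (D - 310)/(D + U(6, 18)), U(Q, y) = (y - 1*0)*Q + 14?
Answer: 13/47347 ≈ 0.00027457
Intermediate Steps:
U(Q, y) = 14 + Q*y (U(Q, y) = (y + 0)*Q + 14 = y*Q + 14 = Q*y + 14 = 14 + Q*y)
C(D) = (-310 + D)/(122 + D) (C(D) = (D - 310)/(D + (14 + 6*18)) = (-310 + D)/(D + (14 + 108)) = (-310 + D)/(D + 122) = (-310 + D)/(122 + D))
1/(C(-161) + 55*(100 - 34)) = 1/((-310 - 161)/(122 - 161) + 55*(100 - 34)) = 1/(-471/(-39) + 55*66) = 1/(-1/39*(-471) + 3630) = 1/(157/13 + 3630) = 1/(47347/13) = 13/47347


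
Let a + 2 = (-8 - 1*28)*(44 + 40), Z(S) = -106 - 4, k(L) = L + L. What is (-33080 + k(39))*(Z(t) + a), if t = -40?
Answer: 103494272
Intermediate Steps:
k(L) = 2*L
Z(S) = -110
a = -3026 (a = -2 + (-8 - 1*28)*(44 + 40) = -2 + (-8 - 28)*84 = -2 - 36*84 = -2 - 3024 = -3026)
(-33080 + k(39))*(Z(t) + a) = (-33080 + 2*39)*(-110 - 3026) = (-33080 + 78)*(-3136) = -33002*(-3136) = 103494272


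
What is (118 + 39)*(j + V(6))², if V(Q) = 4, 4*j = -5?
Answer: 18997/16 ≈ 1187.3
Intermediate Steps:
j = -5/4 (j = (¼)*(-5) = -5/4 ≈ -1.2500)
(118 + 39)*(j + V(6))² = (118 + 39)*(-5/4 + 4)² = 157*(11/4)² = 157*(121/16) = 18997/16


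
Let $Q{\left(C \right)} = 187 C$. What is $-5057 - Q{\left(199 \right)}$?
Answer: $-42270$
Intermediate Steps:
$-5057 - Q{\left(199 \right)} = -5057 - 187 \cdot 199 = -5057 - 37213 = -42270$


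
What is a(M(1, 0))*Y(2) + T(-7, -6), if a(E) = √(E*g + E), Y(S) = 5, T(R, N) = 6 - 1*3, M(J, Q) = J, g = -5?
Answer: 3 + 10*I ≈ 3.0 + 10.0*I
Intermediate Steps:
T(R, N) = 3 (T(R, N) = 6 - 3 = 3)
a(E) = 2*√(-E) (a(E) = √(E*(-5) + E) = √(-5*E + E) = √(-4*E) = 2*√(-E))
a(M(1, 0))*Y(2) + T(-7, -6) = (2*√(-1*1))*5 + 3 = (2*√(-1))*5 + 3 = (2*I)*5 + 3 = 10*I + 3 = 3 + 10*I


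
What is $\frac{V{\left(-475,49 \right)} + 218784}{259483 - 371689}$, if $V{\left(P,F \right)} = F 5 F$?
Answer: $- \frac{230789}{112206} \approx -2.0568$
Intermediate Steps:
$V{\left(P,F \right)} = 5 F^{2}$ ($V{\left(P,F \right)} = 5 F F = 5 F^{2}$)
$\frac{V{\left(-475,49 \right)} + 218784}{259483 - 371689} = \frac{5 \cdot 49^{2} + 218784}{259483 - 371689} = \frac{5 \cdot 2401 + 218784}{-112206} = \left(12005 + 218784\right) \left(- \frac{1}{112206}\right) = 230789 \left(- \frac{1}{112206}\right) = - \frac{230789}{112206}$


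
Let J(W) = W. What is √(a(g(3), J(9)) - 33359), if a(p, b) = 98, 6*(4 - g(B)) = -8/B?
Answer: I*√33261 ≈ 182.38*I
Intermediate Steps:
g(B) = 4 + 4/(3*B) (g(B) = 4 - (-4)/(3*B) = 4 + 4/(3*B))
√(a(g(3), J(9)) - 33359) = √(98 - 33359) = √(-33261) = I*√33261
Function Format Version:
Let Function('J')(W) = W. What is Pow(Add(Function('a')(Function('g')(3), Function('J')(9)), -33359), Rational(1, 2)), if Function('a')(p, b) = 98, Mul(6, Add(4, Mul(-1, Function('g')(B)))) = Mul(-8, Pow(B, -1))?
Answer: Mul(I, Pow(33261, Rational(1, 2))) ≈ Mul(182.38, I)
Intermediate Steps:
Function('g')(B) = Add(4, Mul(Rational(4, 3), Pow(B, -1))) (Function('g')(B) = Add(4, Mul(Rational(-1, 6), Mul(-8, Pow(B, -1)))) = Add(4, Mul(Rational(4, 3), Pow(B, -1))))
Pow(Add(Function('a')(Function('g')(3), Function('J')(9)), -33359), Rational(1, 2)) = Pow(Add(98, -33359), Rational(1, 2)) = Pow(-33261, Rational(1, 2)) = Mul(I, Pow(33261, Rational(1, 2)))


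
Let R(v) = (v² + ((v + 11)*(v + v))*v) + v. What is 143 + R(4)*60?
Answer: 30143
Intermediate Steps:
R(v) = v + v² + 2*v²*(11 + v) (R(v) = (v² + ((11 + v)*(2*v))*v) + v = (v² + (2*v*(11 + v))*v) + v = (v² + 2*v²*(11 + v)) + v = v + v² + 2*v²*(11 + v))
143 + R(4)*60 = 143 + (4*(1 + 2*4² + 23*4))*60 = 143 + (4*(1 + 2*16 + 92))*60 = 143 + (4*(1 + 32 + 92))*60 = 143 + (4*125)*60 = 143 + 500*60 = 143 + 30000 = 30143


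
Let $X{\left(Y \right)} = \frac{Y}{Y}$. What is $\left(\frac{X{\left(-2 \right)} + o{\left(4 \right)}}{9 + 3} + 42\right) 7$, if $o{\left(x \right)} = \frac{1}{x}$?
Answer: $\frac{14147}{48} \approx 294.73$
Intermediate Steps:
$X{\left(Y \right)} = 1$
$\left(\frac{X{\left(-2 \right)} + o{\left(4 \right)}}{9 + 3} + 42\right) 7 = \left(\frac{1 + \frac{1}{4}}{9 + 3} + 42\right) 7 = \left(\frac{1 + \frac{1}{4}}{12} + 42\right) 7 = \left(\frac{5}{4} \cdot \frac{1}{12} + 42\right) 7 = \left(\frac{5}{48} + 42\right) 7 = \frac{2021}{48} \cdot 7 = \frac{14147}{48}$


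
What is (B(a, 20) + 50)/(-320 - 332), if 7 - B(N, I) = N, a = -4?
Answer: -61/652 ≈ -0.093558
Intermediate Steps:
B(N, I) = 7 - N
(B(a, 20) + 50)/(-320 - 332) = ((7 - 1*(-4)) + 50)/(-320 - 332) = ((7 + 4) + 50)/(-652) = (11 + 50)*(-1/652) = 61*(-1/652) = -61/652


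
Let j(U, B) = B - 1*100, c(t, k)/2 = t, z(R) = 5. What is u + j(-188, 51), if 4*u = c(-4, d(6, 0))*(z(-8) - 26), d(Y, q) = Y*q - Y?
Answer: -7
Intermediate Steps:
d(Y, q) = -Y + Y*q
c(t, k) = 2*t
j(U, B) = -100 + B (j(U, B) = B - 100 = -100 + B)
u = 42 (u = ((2*(-4))*(5 - 26))/4 = (-8*(-21))/4 = (¼)*168 = 42)
u + j(-188, 51) = 42 + (-100 + 51) = 42 - 49 = -7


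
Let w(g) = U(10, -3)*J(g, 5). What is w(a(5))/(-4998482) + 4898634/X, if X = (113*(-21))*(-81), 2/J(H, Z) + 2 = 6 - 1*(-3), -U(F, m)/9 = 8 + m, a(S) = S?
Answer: 4080956057483/160128870111 ≈ 25.485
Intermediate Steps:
U(F, m) = -72 - 9*m (U(F, m) = -9*(8 + m) = -72 - 9*m)
J(H, Z) = 2/7 (J(H, Z) = 2/(-2 + (6 - 1*(-3))) = 2/(-2 + (6 + 3)) = 2/(-2 + 9) = 2/7)
X = 192213 (X = -2373*(-81) = 192213)
w(g) = -90/7 (w(g) = (-72 - 9*(-3))*(2/7) = (-72 + 27)*(2/7) = -45*2/7 = -90/7)
w(a(5))/(-4998482) + 4898634/X = -90/7/(-4998482) + 4898634/192213 = -90/7*(-1/4998482) + 4898634*(1/192213) = 45/17494687 + 1632878/64071 = 4080956057483/160128870111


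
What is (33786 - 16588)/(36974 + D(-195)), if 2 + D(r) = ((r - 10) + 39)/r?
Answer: 1676805/3604853 ≈ 0.46515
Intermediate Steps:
D(r) = -2 + (29 + r)/r (D(r) = -2 + ((r - 10) + 39)/r = -2 + ((-10 + r) + 39)/r = -2 + (29 + r)/r)
(33786 - 16588)/(36974 + D(-195)) = (33786 - 16588)/(36974 + (29 - 1*(-195))/(-195)) = 17198/(36974 - (29 + 195)/195) = 17198/(36974 - 1/195*224) = 17198/(36974 - 224/195) = 17198/(7209706/195) = 17198*(195/7209706) = 1676805/3604853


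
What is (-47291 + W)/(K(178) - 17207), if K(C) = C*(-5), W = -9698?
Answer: 56989/18097 ≈ 3.1491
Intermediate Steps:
K(C) = -5*C
(-47291 + W)/(K(178) - 17207) = (-47291 - 9698)/(-5*178 - 17207) = -56989/(-890 - 17207) = -56989/(-18097) = -56989*(-1/18097) = 56989/18097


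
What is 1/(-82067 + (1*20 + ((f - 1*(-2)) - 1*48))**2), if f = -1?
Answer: -1/81338 ≈ -1.2294e-5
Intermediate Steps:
1/(-82067 + (1*20 + ((f - 1*(-2)) - 1*48))**2) = 1/(-82067 + (1*20 + ((-1 - 1*(-2)) - 1*48))**2) = 1/(-82067 + (20 + ((-1 + 2) - 48))**2) = 1/(-82067 + (20 + (1 - 48))**2) = 1/(-82067 + (20 - 47)**2) = 1/(-82067 + (-27)**2) = 1/(-82067 + 729) = 1/(-81338) = -1/81338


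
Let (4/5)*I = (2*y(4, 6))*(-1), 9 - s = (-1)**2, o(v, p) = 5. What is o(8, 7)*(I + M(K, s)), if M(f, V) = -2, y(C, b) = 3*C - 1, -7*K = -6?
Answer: -295/2 ≈ -147.50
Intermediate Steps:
K = 6/7 (K = -1/7*(-6) = 6/7 ≈ 0.85714)
y(C, b) = -1 + 3*C
s = 8 (s = 9 - 1*(-1)**2 = 9 - 1*1 = 9 - 1 = 8)
I = -55/2 (I = 5*((2*(-1 + 3*4))*(-1))/4 = 5*((2*(-1 + 12))*(-1))/4 = 5*((2*11)*(-1))/4 = 5*(22*(-1))/4 = (5/4)*(-22) = -55/2 ≈ -27.500)
o(8, 7)*(I + M(K, s)) = 5*(-55/2 - 2) = 5*(-59/2) = -295/2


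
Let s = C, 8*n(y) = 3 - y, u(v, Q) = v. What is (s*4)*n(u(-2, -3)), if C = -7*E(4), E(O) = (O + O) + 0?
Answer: -140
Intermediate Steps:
E(O) = 2*O (E(O) = 2*O + 0 = 2*O)
C = -56 (C = -14*4 = -7*8 = -56)
n(y) = 3/8 - y/8 (n(y) = (3 - y)/8 = 3/8 - y/8)
s = -56
(s*4)*n(u(-2, -3)) = (-56*4)*(3/8 - ⅛*(-2)) = -224*(3/8 + ¼) = -224*5/8 = -140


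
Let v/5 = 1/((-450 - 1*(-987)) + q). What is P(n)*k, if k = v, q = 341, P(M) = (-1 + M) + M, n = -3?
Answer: -35/878 ≈ -0.039863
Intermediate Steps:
P(M) = -1 + 2*M
v = 5/878 (v = 5/((-450 - 1*(-987)) + 341) = 5/((-450 + 987) + 341) = 5/(537 + 341) = 5/878 ≈ 0.0056948)
k = 5/878 ≈ 0.0056948
P(n)*k = (-1 + 2*(-3))*(5/878) = (-1 - 6)*(5/878) = -7*5/878 = -35/878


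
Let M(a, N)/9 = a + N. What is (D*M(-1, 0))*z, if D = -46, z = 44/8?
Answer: 2277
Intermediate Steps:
z = 11/2 (z = 44*(⅛) = 11/2 ≈ 5.5000)
M(a, N) = 9*N + 9*a (M(a, N) = 9*(a + N) = 9*(N + a) = 9*N + 9*a)
(D*M(-1, 0))*z = -46*(9*0 + 9*(-1))*(11/2) = -46*(0 - 9)*(11/2) = -46*(-9)*(11/2) = 414*(11/2) = 2277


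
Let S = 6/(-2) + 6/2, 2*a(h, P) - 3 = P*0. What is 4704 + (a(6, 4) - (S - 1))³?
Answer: 37757/8 ≈ 4719.6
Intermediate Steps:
a(h, P) = 3/2 (a(h, P) = 3/2 + (P*0)/2 = 3/2 + (½)*0 = 3/2 + 0 = 3/2)
S = 0 (S = 6*(-½) + 6*(½) = -3 + 3 = 0)
4704 + (a(6, 4) - (S - 1))³ = 4704 + (3/2 - (0 - 1))³ = 4704 + (3/2 - 1*(-1))³ = 4704 + (3/2 + 1)³ = 4704 + (5/2)³ = 4704 + 125/8 = 37757/8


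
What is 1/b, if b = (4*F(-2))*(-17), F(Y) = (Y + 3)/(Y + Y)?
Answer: 1/17 ≈ 0.058824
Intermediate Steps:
F(Y) = (3 + Y)/(2*Y) (F(Y) = (3 + Y)/((2*Y)) = (3 + Y)*(1/(2*Y)) = (3 + Y)/(2*Y))
b = 17 (b = (4*((1/2)*(3 - 2)/(-2)))*(-17) = (4*((1/2)*(-1/2)*1))*(-17) = (4*(-1/4))*(-17) = -1*(-17) = 17)
1/b = 1/17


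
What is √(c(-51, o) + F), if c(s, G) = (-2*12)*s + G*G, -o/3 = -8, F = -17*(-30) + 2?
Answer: 34*√2 ≈ 48.083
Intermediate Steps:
F = 512 (F = 510 + 2 = 512)
o = 24 (o = -3*(-8) = 24)
c(s, G) = G² - 24*s (c(s, G) = -24*s + G² = G² - 24*s)
√(c(-51, o) + F) = √((24² - 24*(-51)) + 512) = √((576 + 1224) + 512) = √(1800 + 512) = √2312 = 34*√2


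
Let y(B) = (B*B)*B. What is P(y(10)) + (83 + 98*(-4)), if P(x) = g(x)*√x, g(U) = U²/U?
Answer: -309 + 10000*√10 ≈ 31314.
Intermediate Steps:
g(U) = U
y(B) = B³ (y(B) = B²*B = B³)
P(x) = x^(3/2) (P(x) = x*√x = x^(3/2))
P(y(10)) + (83 + 98*(-4)) = (10³)^(3/2) + (83 + 98*(-4)) = 1000^(3/2) + (83 - 392) = 10000*√10 - 309 = -309 + 10000*√10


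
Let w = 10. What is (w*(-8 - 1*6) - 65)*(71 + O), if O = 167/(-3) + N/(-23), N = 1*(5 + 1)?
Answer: -213200/69 ≈ -3089.9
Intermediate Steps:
N = 6 (N = 1*6 = 6)
O = -3859/69 (O = 167/(-3) + 6/(-23) = 167*(-⅓) + 6*(-1/23) = -167/3 - 6/23 = -3859/69 ≈ -55.928)
(w*(-8 - 1*6) - 65)*(71 + O) = (10*(-8 - 1*6) - 65)*(71 - 3859/69) = (10*(-8 - 6) - 65)*(1040/69) = (10*(-14) - 65)*(1040/69) = (-140 - 65)*(1040/69) = -205*1040/69 = -213200/69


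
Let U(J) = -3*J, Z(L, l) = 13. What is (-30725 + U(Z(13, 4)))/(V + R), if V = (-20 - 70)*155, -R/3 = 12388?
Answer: 15382/25557 ≈ 0.60187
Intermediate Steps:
R = -37164 (R = -3*12388 = -37164)
V = -13950 (V = -90*155 = -13950)
(-30725 + U(Z(13, 4)))/(V + R) = (-30725 - 3*13)/(-13950 - 37164) = (-30725 - 39)/(-51114) = -30764*(-1/51114) = 15382/25557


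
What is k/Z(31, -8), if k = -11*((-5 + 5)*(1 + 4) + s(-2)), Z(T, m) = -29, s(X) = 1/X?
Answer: -11/58 ≈ -0.18966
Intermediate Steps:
k = 11/2 (k = -11*((-5 + 5)*(1 + 4) + 1/(-2)) = -11*(0*5 - ½) = -11*(0 - ½) = -11*(-½) = 11/2 ≈ 5.5000)
k/Z(31, -8) = (11/2)/(-29) = (11/2)*(-1/29) = -11/58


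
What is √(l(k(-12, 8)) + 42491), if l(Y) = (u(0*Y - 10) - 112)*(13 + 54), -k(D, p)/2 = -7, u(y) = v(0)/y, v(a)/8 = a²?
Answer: √34987 ≈ 187.05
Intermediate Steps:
v(a) = 8*a²
u(y) = 0 (u(y) = (8*0²)/y = (8*0)/y = 0/y = 0)
k(D, p) = 14 (k(D, p) = -2*(-7) = 14)
l(Y) = -7504 (l(Y) = (0 - 112)*(13 + 54) = -112*67 = -7504)
√(l(k(-12, 8)) + 42491) = √(-7504 + 42491) = √34987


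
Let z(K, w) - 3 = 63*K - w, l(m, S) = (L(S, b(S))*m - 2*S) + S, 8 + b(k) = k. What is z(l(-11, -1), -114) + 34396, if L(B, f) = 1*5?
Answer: 31111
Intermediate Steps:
b(k) = -8 + k
L(B, f) = 5
l(m, S) = -S + 5*m (l(m, S) = (5*m - 2*S) + S = (-2*S + 5*m) + S = -S + 5*m)
z(K, w) = 3 - w + 63*K (z(K, w) = 3 + (63*K - w) = 3 + (-w + 63*K) = 3 - w + 63*K)
z(l(-11, -1), -114) + 34396 = (3 - 1*(-114) + 63*(-1*(-1) + 5*(-11))) + 34396 = (3 + 114 + 63*(1 - 55)) + 34396 = (3 + 114 + 63*(-54)) + 34396 = (3 + 114 - 3402) + 34396 = -3285 + 34396 = 31111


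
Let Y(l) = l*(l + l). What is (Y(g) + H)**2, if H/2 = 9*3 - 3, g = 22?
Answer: 1032256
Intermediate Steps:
Y(l) = 2*l**2 (Y(l) = l*(2*l) = 2*l**2)
H = 48 (H = 2*(9*3 - 3) = 2*(27 - 3) = 2*24 = 48)
(Y(g) + H)**2 = (2*22**2 + 48)**2 = (2*484 + 48)**2 = (968 + 48)**2 = 1016**2 = 1032256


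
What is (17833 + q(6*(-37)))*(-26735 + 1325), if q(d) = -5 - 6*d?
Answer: -486855600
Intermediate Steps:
(17833 + q(6*(-37)))*(-26735 + 1325) = (17833 + (-5 - 36*(-37)))*(-26735 + 1325) = (17833 + (-5 - 6*(-222)))*(-25410) = (17833 + (-5 + 1332))*(-25410) = (17833 + 1327)*(-25410) = 19160*(-25410) = -486855600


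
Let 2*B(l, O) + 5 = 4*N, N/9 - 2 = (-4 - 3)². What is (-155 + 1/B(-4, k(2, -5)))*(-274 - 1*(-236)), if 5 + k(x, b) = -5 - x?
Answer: 10784514/1831 ≈ 5890.0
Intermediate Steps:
k(x, b) = -10 - x (k(x, b) = -5 + (-5 - x) = -10 - x)
N = 459 (N = 18 + 9*(-4 - 3)² = 18 + 9*(-7)² = 18 + 9*49 = 18 + 441 = 459)
B(l, O) = 1831/2 (B(l, O) = -5/2 + (4*459)/2 = -5/2 + (½)*1836 = -5/2 + 918 = 1831/2)
(-155 + 1/B(-4, k(2, -5)))*(-274 - 1*(-236)) = (-155 + 1/(1831/2))*(-274 - 1*(-236)) = (-155 + 2/1831)*(-274 + 236) = -283803/1831*(-38) = 10784514/1831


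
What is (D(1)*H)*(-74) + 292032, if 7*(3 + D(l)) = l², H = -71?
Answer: 1939144/7 ≈ 2.7702e+5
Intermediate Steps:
D(l) = -3 + l²/7
(D(1)*H)*(-74) + 292032 = ((-3 + (⅐)*1²)*(-71))*(-74) + 292032 = ((-3 + (⅐)*1)*(-71))*(-74) + 292032 = ((-3 + ⅐)*(-71))*(-74) + 292032 = -20/7*(-71)*(-74) + 292032 = (1420/7)*(-74) + 292032 = -105080/7 + 292032 = 1939144/7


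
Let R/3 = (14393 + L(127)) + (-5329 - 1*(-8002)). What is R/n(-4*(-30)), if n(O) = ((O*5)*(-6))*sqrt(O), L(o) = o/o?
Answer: -5689*sqrt(30)/24000 ≈ -1.2983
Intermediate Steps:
L(o) = 1
n(O) = -30*O**(3/2) (n(O) = ((5*O)*(-6))*sqrt(O) = (-30*O)*sqrt(O) = -30*O**(3/2))
R = 51201 (R = 3*((14393 + 1) + (-5329 - 1*(-8002))) = 3*(14394 + (-5329 + 8002)) = 3*(14394 + 2673) = 3*17067 = 51201)
R/n(-4*(-30)) = 51201/((-30*240*sqrt(30))) = 51201/((-7200*sqrt(30))) = 51201*(-sqrt(30)/216000) = -5689*sqrt(30)/24000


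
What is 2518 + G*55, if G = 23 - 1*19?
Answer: 2738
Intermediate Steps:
G = 4 (G = 23 - 19 = 4)
2518 + G*55 = 2518 + 4*55 = 2518 + 220 = 2738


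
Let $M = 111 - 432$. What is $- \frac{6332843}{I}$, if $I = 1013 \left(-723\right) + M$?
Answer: $\frac{6332843}{732720} \approx 8.6429$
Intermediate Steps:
$M = -321$
$I = -732720$ ($I = 1013 \left(-723\right) - 321 = -732399 - 321 = -732720$)
$- \frac{6332843}{I} = - \frac{6332843}{-732720} = \left(-6332843\right) \left(- \frac{1}{732720}\right) = \frac{6332843}{732720}$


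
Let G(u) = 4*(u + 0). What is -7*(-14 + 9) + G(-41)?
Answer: -129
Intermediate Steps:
G(u) = 4*u
-7*(-14 + 9) + G(-41) = -7*(-14 + 9) + 4*(-41) = -7*(-5) - 164 = 35 - 164 = -129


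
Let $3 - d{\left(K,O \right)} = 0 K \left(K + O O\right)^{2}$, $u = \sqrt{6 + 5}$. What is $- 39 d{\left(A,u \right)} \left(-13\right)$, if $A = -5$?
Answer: $1521$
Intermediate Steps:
$u = \sqrt{11} \approx 3.3166$
$d{\left(K,O \right)} = 3$ ($d{\left(K,O \right)} = 3 - 0 K \left(K + O O\right)^{2} = 3 - 0 \left(K + O^{2}\right)^{2} = 3 - 0 = 3 + 0 = 3$)
$- 39 d{\left(A,u \right)} \left(-13\right) = \left(-39\right) 3 \left(-13\right) = \left(-117\right) \left(-13\right) = 1521$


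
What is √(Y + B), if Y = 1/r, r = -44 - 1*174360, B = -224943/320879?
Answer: I*√548870920236520973429/27981290558 ≈ 0.83727*I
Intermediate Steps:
B = -224943/320879 (B = -224943*1/320879 = -224943/320879 ≈ -0.70102)
r = -174404 (r = -44 - 174360 = -174404)
Y = -1/174404 (Y = 1/(-174404) = -1/174404 ≈ -5.7338e-6)
√(Y + B) = √(-1/174404 - 224943/320879) = √(-39231279851/55962581116) = I*√548870920236520973429/27981290558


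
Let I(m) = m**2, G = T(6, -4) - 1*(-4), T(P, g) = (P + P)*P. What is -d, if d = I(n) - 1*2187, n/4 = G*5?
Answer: -2308213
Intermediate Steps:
T(P, g) = 2*P**2 (T(P, g) = (2*P)*P = 2*P**2)
G = 76 (G = 2*6**2 - 1*(-4) = 2*36 + 4 = 72 + 4 = 76)
n = 1520 (n = 4*(76*5) = 4*380 = 1520)
d = 2308213 (d = 1520**2 - 1*2187 = 2310400 - 2187 = 2308213)
-d = -1*2308213 = -2308213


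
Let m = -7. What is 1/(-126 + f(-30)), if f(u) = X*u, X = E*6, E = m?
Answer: 1/1134 ≈ 0.00088183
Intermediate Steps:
E = -7
X = -42 (X = -7*6 = -42)
f(u) = -42*u
1/(-126 + f(-30)) = 1/(-126 - 42*(-30)) = 1/(-126 + 1260) = 1/1134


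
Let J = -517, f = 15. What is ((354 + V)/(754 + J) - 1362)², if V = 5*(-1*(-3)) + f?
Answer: 11549800900/6241 ≈ 1.8506e+6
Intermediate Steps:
V = 30 (V = 5*(-1*(-3)) + 15 = 5*3 + 15 = 15 + 15 = 30)
((354 + V)/(754 + J) - 1362)² = ((354 + 30)/(754 - 517) - 1362)² = (384/237 - 1362)² = (384*(1/237) - 1362)² = (128/79 - 1362)² = (-107470/79)² = 11549800900/6241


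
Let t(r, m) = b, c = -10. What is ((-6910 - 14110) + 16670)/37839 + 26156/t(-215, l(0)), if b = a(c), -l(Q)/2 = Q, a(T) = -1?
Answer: -329907078/12613 ≈ -26156.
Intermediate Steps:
l(Q) = -2*Q
b = -1
t(r, m) = -1
((-6910 - 14110) + 16670)/37839 + 26156/t(-215, l(0)) = ((-6910 - 14110) + 16670)/37839 + 26156/(-1) = (-21020 + 16670)*(1/37839) + 26156*(-1) = -4350*1/37839 - 26156 = -1450/12613 - 26156 = -329907078/12613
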